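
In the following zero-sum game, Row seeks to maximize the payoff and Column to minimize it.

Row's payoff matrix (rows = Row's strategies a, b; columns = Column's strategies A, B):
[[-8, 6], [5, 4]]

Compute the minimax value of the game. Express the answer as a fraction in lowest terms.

Row minima are -8 and 4, so Row's maximin is 4; column maxima are 5 and 6, so Column's minimax is 5. These differ, so the equilibrium is in mixed strategies.
Let Row play a with probability p. Column is indifferent when −8p + 5(1−p) = 6p + 4(1−p), giving p = 1/15.
Let Column play A with probability q. Row is indifferent when −8q + 6(1−q) = 5q + 4(1−q), giving q = 2/15.
The value is -8·(2/15) + (6)·(13/15) = 62/15.

62/15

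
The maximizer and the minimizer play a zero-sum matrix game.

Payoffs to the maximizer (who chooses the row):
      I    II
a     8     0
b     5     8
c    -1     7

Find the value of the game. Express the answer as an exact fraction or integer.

64/11

Row c is strictly dominated by row b, so the maximizer never plays it.
The remaining 2×2 game on (a, b) × (I, II) has no saddle point. Let the maximizer play a with probability p; indifference gives 8p + 5(1−p) = 8(1−p), so p = 3/11.
Similarly the minimizer's optimal q on I is 8/11, and the value is 8·(8/11) + (0)·(3/11) = 64/11.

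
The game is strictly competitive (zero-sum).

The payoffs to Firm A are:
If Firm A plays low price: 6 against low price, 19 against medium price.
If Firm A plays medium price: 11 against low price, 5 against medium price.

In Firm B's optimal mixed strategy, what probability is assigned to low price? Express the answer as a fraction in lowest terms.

Row minima are 6 and 5, so Firm A's maximin is 6; column maxima are 11 and 19, so Firm B's minimax is 11. These differ, so the equilibrium is in mixed strategies.
Let Firm B play low price with probability q. Firm A is indifferent when 6q + 19(1−q) = 11q + 5(1−q), giving q = 14/19.

14/19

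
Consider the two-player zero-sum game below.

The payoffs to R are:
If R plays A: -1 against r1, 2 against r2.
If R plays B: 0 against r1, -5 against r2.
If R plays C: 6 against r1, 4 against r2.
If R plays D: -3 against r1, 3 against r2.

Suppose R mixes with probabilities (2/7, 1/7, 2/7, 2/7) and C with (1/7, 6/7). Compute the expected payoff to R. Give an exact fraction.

82/49

Against (1/7, 6/7), each row's expected payoff is A: 11/7; B: -30/7; C: 30/7; D: 15/7.
Taking the (2/7, 1/7, 2/7, 2/7)-weighted average: (2/7)·(11/7) + (1/7)·(-30/7) + (2/7)·(30/7) + (2/7)·(15/7) = 82/49.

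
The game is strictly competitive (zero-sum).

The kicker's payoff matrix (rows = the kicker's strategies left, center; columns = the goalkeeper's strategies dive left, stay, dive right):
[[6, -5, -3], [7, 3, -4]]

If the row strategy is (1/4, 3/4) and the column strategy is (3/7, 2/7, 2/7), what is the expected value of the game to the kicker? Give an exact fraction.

Against (3/7, 2/7, 2/7), each row's expected payoff is left: 2/7; center: 19/7.
Taking the (1/4, 3/4)-weighted average: (1/4)·(2/7) + (3/4)·(19/7) = 59/28.

59/28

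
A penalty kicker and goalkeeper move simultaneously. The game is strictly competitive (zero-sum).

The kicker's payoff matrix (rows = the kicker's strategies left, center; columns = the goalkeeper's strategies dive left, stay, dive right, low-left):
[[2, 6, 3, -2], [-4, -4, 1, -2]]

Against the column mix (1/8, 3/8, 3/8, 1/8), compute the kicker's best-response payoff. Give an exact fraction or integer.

left: (2)·(1/8) + (6)·(3/8) + (3)·(3/8) + (-2)·(1/8) = 27/8.
center: (-4)·(1/8) + (-4)·(3/8) + (1)·(3/8) + (-2)·(1/8) = -15/8.
The best pure response is left with expected payoff 27/8.

27/8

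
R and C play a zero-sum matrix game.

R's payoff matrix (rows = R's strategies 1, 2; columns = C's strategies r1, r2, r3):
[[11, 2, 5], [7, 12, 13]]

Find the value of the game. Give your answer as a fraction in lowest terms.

59/7

Column r3 is strictly dominated by r2 for C (it gives R more in every row).
The remaining 2×2 game on (1, 2) × (r1, r2) has no saddle point. Let R play 1 with probability p; indifference gives 11p + 7(1−p) = 2p + 12(1−p), so p = 5/14.
Similarly C's optimal q on r1 is 5/7, and the value is 11·(5/7) + (2)·(2/7) = 59/7.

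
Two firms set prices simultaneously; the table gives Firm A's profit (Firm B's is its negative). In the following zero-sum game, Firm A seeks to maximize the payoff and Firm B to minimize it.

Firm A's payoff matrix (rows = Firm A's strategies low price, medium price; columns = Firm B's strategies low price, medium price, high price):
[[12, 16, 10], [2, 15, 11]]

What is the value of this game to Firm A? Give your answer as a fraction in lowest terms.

112/11

Column medium price is strictly dominated by high price for Firm B (it gives Firm A more in every row).
The remaining 2×2 game on (low price, medium price) × (low price, high price) has no saddle point. Let Firm A play low price with probability p; indifference gives 12p + 2(1−p) = 10p + 11(1−p), so p = 9/11.
Similarly Firm B's optimal q on low price is 1/11, and the value is 12·(1/11) + (10)·(10/11) = 112/11.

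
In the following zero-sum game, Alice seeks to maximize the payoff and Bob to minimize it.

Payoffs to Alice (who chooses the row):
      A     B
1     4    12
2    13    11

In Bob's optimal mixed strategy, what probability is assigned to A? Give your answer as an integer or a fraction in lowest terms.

1/10

Row minima are 4 and 11, so Alice's maximin is 11; column maxima are 13 and 12, so Bob's minimax is 12. These differ, so the equilibrium is in mixed strategies.
Let Bob play A with probability q. Alice is indifferent when 4q + 12(1−q) = 13q + 11(1−q), giving q = 1/10.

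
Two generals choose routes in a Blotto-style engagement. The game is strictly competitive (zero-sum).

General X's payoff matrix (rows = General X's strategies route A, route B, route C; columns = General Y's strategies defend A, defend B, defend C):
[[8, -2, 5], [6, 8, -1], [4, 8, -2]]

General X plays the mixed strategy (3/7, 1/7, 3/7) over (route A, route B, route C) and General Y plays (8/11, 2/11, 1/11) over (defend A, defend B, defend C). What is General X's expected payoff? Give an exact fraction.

36/7

Against (8/11, 2/11, 1/11), each row's expected payoff is route A: 65/11; route B: 63/11; route C: 46/11.
Taking the (3/7, 1/7, 3/7)-weighted average: (3/7)·(65/11) + (1/7)·(63/11) + (3/7)·(46/11) = 36/7.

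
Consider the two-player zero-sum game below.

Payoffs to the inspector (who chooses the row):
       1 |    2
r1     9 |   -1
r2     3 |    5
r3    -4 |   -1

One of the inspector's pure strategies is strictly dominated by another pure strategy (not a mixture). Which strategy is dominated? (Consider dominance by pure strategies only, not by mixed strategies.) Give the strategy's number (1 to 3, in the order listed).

Compare r3 with r2: 3 > -4, 5 > -1.
So r2 strictly dominates r3 for the inspector; r3 is strictly dominated.

3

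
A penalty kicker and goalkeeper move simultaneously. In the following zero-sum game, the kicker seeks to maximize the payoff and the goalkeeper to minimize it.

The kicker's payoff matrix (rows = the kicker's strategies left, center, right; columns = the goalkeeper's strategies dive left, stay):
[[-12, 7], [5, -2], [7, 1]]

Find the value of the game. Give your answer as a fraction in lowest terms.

61/25

Row center is strictly dominated by row right, so the kicker never plays it.
The remaining 2×2 game on (left, right) × (dive left, stay) has no saddle point. Let the kicker play left with probability p; indifference gives −12p + 7(1−p) = 7p + (1−p), so p = 6/25.
Similarly the goalkeeper's optimal q on dive left is 6/25, and the value is -12·(6/25) + (7)·(19/25) = 61/25.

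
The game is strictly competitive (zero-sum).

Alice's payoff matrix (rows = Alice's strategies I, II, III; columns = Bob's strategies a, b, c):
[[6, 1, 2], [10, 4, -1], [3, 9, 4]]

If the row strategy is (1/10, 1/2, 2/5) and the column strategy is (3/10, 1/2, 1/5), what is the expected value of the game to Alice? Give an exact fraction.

Against (3/10, 1/2, 1/5), each row's expected payoff is I: 27/10; II: 24/5; III: 31/5.
Taking the (1/10, 1/2, 2/5)-weighted average: (1/10)·(27/10) + (1/2)·(24/5) + (2/5)·(31/5) = 103/20.

103/20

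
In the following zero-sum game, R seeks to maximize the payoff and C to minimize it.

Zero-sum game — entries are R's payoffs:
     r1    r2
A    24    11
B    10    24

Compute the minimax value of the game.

466/27

Row minima are 11 and 10, so R's maximin is 11; column maxima are 24 and 24, so C's minimax is 24. These differ, so the equilibrium is in mixed strategies.
Let R play A with probability p. C is indifferent when 24p + 10(1−p) = 11p + 24(1−p), giving p = 14/27.
Let C play r1 with probability q. R is indifferent when 24q + 11(1−q) = 10q + 24(1−q), giving q = 13/27.
The value is 24·(13/27) + (11)·(14/27) = 466/27.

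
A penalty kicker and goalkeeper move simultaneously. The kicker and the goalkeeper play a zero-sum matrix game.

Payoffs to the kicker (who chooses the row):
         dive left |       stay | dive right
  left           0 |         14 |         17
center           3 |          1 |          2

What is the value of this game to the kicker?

21/8

Column dive right is strictly dominated by stay for the goalkeeper (it gives the kicker more in every row).
The remaining 2×2 game on (left, center) × (dive left, stay) has no saddle point. Let the kicker play left with probability p; indifference gives 3(1−p) = 14p + (1−p), so p = 1/8.
Similarly the goalkeeper's optimal q on dive left is 13/16, and the value is 0·(13/16) + (14)·(3/16) = 21/8.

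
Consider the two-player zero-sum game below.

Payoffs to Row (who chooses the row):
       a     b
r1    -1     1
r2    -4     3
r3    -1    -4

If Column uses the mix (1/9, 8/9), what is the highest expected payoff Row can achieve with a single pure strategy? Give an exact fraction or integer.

r1: (-1)·(1/9) + (1)·(8/9) = 7/9.
r2: (-4)·(1/9) + (3)·(8/9) = 20/9.
r3: (-1)·(1/9) + (-4)·(8/9) = -11/3.
The best pure response is r2 with expected payoff 20/9.

20/9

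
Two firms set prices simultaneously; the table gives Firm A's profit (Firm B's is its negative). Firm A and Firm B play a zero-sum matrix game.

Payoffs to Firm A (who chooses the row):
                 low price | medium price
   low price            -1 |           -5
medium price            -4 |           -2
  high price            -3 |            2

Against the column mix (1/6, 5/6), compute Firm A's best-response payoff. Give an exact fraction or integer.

low price: (-1)·(1/6) + (-5)·(5/6) = -13/3.
medium price: (-4)·(1/6) + (-2)·(5/6) = -7/3.
high price: (-3)·(1/6) + (2)·(5/6) = 7/6.
The best pure response is high price with expected payoff 7/6.

7/6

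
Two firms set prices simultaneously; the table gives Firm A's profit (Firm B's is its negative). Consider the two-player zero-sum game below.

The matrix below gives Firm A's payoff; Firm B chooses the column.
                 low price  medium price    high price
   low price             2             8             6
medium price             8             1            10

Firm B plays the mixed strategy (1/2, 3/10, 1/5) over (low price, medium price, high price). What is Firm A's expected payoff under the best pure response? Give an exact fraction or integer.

low price: (2)·(1/2) + (8)·(3/10) + (6)·(1/5) = 23/5.
medium price: (8)·(1/2) + (1)·(3/10) + (10)·(1/5) = 63/10.
The best pure response is medium price with expected payoff 63/10.

63/10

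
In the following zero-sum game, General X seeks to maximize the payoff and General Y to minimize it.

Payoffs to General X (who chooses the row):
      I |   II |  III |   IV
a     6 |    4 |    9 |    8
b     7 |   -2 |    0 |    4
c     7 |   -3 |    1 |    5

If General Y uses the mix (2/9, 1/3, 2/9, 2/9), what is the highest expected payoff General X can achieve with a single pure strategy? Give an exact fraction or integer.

58/9

a: (6)·(2/9) + (4)·(1/3) + (9)·(2/9) + (8)·(2/9) = 58/9.
b: (7)·(2/9) + (-2)·(1/3) + (0)·(2/9) + (4)·(2/9) = 16/9.
c: (7)·(2/9) + (-3)·(1/3) + (1)·(2/9) + (5)·(2/9) = 17/9.
The best pure response is a with expected payoff 58/9.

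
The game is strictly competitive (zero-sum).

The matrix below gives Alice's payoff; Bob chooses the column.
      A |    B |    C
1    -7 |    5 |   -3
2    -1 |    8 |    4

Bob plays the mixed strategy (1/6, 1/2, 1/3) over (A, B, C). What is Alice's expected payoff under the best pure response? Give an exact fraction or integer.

31/6

1: (-7)·(1/6) + (5)·(1/2) + (-3)·(1/3) = 1/3.
2: (-1)·(1/6) + (8)·(1/2) + (4)·(1/3) = 31/6.
The best pure response is 2 with expected payoff 31/6.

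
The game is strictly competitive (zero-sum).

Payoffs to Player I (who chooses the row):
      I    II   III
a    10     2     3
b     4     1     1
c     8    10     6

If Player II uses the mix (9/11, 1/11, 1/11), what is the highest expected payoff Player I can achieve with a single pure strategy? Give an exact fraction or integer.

a: (10)·(9/11) + (2)·(1/11) + (3)·(1/11) = 95/11.
b: (4)·(9/11) + (1)·(1/11) + (1)·(1/11) = 38/11.
c: (8)·(9/11) + (10)·(1/11) + (6)·(1/11) = 8.
The best pure response is a with expected payoff 95/11.

95/11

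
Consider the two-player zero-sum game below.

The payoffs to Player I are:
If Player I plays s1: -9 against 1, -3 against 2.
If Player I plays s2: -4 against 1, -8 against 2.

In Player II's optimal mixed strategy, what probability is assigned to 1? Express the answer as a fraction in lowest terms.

Row minima are -9 and -8, so Player I's maximin is -8; column maxima are -4 and -3, so Player II's minimax is -4. These differ, so the equilibrium is in mixed strategies.
Let Player II play 1 with probability q. Player I is indifferent when −9q − 3(1−q) = −4q − 8(1−q), giving q = 1/2.

1/2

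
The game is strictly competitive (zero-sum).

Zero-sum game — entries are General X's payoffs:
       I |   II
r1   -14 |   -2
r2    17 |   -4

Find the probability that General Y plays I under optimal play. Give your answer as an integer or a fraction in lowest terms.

2/33

Row minima are -14 and -4, so General X's maximin is -4; column maxima are 17 and -2, so General Y's minimax is -2. These differ, so the equilibrium is in mixed strategies.
Let General Y play I with probability q. General X is indifferent when −14q − 2(1−q) = 17q − 4(1−q), giving q = 2/33.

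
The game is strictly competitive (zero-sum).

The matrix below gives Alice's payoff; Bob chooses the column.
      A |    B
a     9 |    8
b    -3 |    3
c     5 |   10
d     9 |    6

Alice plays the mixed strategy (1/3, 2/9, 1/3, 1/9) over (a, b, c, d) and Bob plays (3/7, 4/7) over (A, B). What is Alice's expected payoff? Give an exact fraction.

19/3

Against (3/7, 4/7), each row's expected payoff is a: 59/7; b: 3/7; c: 55/7; d: 51/7.
Taking the (1/3, 2/9, 1/3, 1/9)-weighted average: (1/3)·(59/7) + (2/9)·(3/7) + (1/3)·(55/7) + (1/9)·(51/7) = 19/3.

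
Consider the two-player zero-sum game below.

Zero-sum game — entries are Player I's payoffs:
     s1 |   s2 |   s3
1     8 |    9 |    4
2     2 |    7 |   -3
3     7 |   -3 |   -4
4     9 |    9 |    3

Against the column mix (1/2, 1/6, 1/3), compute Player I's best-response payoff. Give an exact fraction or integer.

7

1: (8)·(1/2) + (9)·(1/6) + (4)·(1/3) = 41/6.
2: (2)·(1/2) + (7)·(1/6) + (-3)·(1/3) = 7/6.
3: (7)·(1/2) + (-3)·(1/6) + (-4)·(1/3) = 5/3.
4: (9)·(1/2) + (9)·(1/6) + (3)·(1/3) = 7.
The best pure response is 4 with expected payoff 7.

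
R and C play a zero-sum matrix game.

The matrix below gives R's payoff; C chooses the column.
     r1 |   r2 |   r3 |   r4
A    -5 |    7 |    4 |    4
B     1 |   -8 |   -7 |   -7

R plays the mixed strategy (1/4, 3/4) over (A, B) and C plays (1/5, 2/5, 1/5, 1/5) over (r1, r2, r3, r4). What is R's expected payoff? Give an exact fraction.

-7/2

Against (1/5, 2/5, 1/5, 1/5), each row's expected payoff is A: 17/5; B: -29/5.
Taking the (1/4, 3/4)-weighted average: (1/4)·(17/5) + (3/4)·(-29/5) = -7/2.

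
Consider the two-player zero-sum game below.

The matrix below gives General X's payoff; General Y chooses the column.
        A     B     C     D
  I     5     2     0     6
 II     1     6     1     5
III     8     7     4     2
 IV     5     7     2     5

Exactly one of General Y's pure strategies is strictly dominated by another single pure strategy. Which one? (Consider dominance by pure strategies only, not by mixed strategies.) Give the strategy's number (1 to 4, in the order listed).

General Y prefers columns that give General X less. Compare B with C: 0 < 2, 1 < 6, 4 < 7, 2 < 7.
So C strictly dominates B for General Y; B is strictly dominated.

2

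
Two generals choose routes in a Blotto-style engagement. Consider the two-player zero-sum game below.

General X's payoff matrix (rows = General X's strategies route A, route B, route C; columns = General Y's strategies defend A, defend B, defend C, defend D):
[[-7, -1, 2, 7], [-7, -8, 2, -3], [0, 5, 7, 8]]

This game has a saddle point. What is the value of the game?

Row minima: -7, -8, 0 → General X's maximin is 0.
Column maxima: 0, 5, 7, 8 → General Y's minimax is 0.
They coincide at (route C, defend A), so the value is 0.

0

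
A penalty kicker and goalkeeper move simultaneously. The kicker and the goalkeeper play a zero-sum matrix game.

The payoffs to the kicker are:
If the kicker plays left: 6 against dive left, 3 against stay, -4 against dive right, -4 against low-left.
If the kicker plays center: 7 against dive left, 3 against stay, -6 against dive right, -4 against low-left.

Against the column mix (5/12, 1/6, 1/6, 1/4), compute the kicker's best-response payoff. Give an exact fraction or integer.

17/12

left: (6)·(5/12) + (3)·(1/6) + (-4)·(1/6) + (-4)·(1/4) = 4/3.
center: (7)·(5/12) + (3)·(1/6) + (-6)·(1/6) + (-4)·(1/4) = 17/12.
The best pure response is center with expected payoff 17/12.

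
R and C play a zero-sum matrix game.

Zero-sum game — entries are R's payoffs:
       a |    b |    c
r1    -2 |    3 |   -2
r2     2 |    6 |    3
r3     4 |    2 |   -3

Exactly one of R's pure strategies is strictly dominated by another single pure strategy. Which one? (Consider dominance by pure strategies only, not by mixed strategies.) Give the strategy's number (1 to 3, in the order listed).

1

Compare r1 with r2: 2 > -2, 6 > 3, 3 > -2.
So r2 strictly dominates r1 for R; r1 is strictly dominated.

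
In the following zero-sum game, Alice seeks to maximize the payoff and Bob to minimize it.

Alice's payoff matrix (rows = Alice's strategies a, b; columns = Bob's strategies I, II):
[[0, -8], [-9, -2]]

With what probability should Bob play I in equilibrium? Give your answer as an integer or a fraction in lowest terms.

2/5

Row minima are -8 and -9, so Alice's maximin is -8; column maxima are 0 and -2, so Bob's minimax is -2. These differ, so the equilibrium is in mixed strategies.
Let Bob play I with probability q. Alice is indifferent when −8(1−q) = −9q − 2(1−q), giving q = 2/5.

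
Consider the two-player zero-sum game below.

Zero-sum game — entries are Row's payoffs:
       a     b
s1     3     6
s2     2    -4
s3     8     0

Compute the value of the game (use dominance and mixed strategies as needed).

48/11

Row s2 is strictly dominated by row s3, so Row never plays it.
The remaining 2×2 game on (s1, s3) × (a, b) has no saddle point. Let Row play s1 with probability p; indifference gives 3p + 8(1−p) = 6p, so p = 8/11.
Similarly Column's optimal q on a is 6/11, and the value is 3·(6/11) + (6)·(5/11) = 48/11.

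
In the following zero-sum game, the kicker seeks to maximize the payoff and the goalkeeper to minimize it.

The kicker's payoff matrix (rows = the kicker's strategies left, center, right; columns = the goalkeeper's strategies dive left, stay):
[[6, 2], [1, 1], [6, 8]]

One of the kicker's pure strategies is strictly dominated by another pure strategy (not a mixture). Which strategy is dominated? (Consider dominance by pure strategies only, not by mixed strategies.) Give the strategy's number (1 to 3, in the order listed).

2

Compare center with left: 6 > 1, 2 > 1.
So left strictly dominates center for the kicker; center is strictly dominated.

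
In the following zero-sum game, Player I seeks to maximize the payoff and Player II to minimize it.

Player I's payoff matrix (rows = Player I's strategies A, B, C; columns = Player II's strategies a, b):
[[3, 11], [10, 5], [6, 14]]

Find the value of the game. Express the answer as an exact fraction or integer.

Row A is strictly dominated by row C, so Player I never plays it.
The remaining 2×2 game on (B, C) × (a, b) has no saddle point. Let Player I play B with probability p; indifference gives 10p + 6(1−p) = 5p + 14(1−p), so p = 8/13.
Similarly Player II's optimal q on a is 9/13, and the value is 10·(9/13) + (5)·(4/13) = 110/13.

110/13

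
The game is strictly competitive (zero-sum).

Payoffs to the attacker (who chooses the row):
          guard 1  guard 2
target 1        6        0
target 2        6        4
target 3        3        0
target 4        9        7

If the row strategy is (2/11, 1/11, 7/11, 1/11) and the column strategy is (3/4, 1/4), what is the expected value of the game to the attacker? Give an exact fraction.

155/44

Against (3/4, 1/4), each row's expected payoff is target 1: 9/2; target 2: 11/2; target 3: 9/4; target 4: 17/2.
Taking the (2/11, 1/11, 7/11, 1/11)-weighted average: (2/11)·(9/2) + (1/11)·(11/2) + (7/11)·(9/4) + (1/11)·(17/2) = 155/44.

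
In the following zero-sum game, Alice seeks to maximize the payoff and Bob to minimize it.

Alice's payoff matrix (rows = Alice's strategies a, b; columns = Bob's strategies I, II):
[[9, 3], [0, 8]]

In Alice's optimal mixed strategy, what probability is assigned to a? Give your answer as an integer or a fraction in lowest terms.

4/7

Row minima are 3 and 0, so Alice's maximin is 3; column maxima are 9 and 8, so Bob's minimax is 8. These differ, so the equilibrium is in mixed strategies.
Let Alice play a with probability p. Bob is indifferent when 9p = 3p + 8(1−p), giving p = 4/7.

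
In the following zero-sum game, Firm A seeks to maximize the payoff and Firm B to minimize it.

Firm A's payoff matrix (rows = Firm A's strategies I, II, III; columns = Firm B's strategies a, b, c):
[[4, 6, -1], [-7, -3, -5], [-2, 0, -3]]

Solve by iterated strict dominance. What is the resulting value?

-1

Column b is strictly dominated by a for Firm B (4<6, -7<-3, -2<0); eliminate b.
Row III is strictly dominated by row I (4>-2, -1>-3); eliminate III.
Row II is strictly dominated by row I (4>-7, -1>-5); eliminate II.
Column a is strictly dominated by c for Firm B (-1<4); eliminate a.
Only (I, c) remains, with payoff -1.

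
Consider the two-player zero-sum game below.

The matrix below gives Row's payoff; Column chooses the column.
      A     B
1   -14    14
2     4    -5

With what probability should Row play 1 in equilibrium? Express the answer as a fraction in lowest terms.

Row minima are -14 and -5, so Row's maximin is -5; column maxima are 4 and 14, so Column's minimax is 4. These differ, so the equilibrium is in mixed strategies.
Let Row play 1 with probability p. Column is indifferent when −14p + 4(1−p) = 14p − 5(1−p), giving p = 9/37.

9/37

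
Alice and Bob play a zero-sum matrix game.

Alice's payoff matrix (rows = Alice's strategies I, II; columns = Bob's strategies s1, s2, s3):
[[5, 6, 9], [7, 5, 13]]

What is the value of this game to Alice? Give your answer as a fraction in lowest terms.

Column s3 is strictly dominated by s1 for Bob (it gives Alice more in every row).
The remaining 2×2 game on (I, II) × (s1, s2) has no saddle point. Let Alice play I with probability p; indifference gives 5p + 7(1−p) = 6p + 5(1−p), so p = 2/3.
Similarly Bob's optimal q on s1 is 1/3, and the value is 5·(1/3) + (6)·(2/3) = 17/3.

17/3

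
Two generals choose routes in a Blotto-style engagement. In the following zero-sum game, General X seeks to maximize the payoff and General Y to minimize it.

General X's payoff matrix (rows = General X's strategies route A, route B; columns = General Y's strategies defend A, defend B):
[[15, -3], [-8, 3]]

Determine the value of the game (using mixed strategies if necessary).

Row minima are -3 and -8, so General X's maximin is -3; column maxima are 15 and 3, so General Y's minimax is 3. These differ, so the equilibrium is in mixed strategies.
Let General X play route A with probability p. General Y is indifferent when 15p − 8(1−p) = −3p + 3(1−p), giving p = 11/29.
Let General Y play defend A with probability q. General X is indifferent when 15q − 3(1−q) = −8q + 3(1−q), giving q = 6/29.
The value is 15·(6/29) + (-3)·(23/29) = 21/29.

21/29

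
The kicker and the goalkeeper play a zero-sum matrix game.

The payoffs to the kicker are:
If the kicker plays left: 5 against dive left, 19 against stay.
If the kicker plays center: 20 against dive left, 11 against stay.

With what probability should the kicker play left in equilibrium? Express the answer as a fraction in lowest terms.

9/23

Row minima are 5 and 11, so the kicker's maximin is 11; column maxima are 20 and 19, so the goalkeeper's minimax is 19. These differ, so the equilibrium is in mixed strategies.
Let the kicker play left with probability p. The goalkeeper is indifferent when 5p + 20(1−p) = 19p + 11(1−p), giving p = 9/23.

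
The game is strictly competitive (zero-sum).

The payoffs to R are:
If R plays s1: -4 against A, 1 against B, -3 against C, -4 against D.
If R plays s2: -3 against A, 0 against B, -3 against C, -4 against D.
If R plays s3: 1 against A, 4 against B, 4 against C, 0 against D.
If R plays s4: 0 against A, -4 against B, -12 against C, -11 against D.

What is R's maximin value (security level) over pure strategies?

The worst-case payoff for each row is s1: -4, s2: -4, s3: 0, s4: -12.
The best of these is 0.

0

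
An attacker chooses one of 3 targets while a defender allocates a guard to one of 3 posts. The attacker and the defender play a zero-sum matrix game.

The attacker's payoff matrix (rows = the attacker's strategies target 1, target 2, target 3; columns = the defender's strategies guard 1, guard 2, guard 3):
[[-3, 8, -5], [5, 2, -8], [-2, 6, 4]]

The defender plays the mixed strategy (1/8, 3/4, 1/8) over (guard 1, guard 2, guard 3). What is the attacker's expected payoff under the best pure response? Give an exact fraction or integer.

target 1: (-3)·(1/8) + (8)·(3/4) + (-5)·(1/8) = 5.
target 2: (5)·(1/8) + (2)·(3/4) + (-8)·(1/8) = 9/8.
target 3: (-2)·(1/8) + (6)·(3/4) + (4)·(1/8) = 19/4.
The best pure response is target 1 with expected payoff 5.

5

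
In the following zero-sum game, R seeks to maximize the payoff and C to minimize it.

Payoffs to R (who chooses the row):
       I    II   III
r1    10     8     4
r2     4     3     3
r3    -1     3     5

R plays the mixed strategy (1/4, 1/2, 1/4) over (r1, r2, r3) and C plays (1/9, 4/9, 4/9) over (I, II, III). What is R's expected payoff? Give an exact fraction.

145/36

Against (1/9, 4/9, 4/9), each row's expected payoff is r1: 58/9; r2: 28/9; r3: 31/9.
Taking the (1/4, 1/2, 1/4)-weighted average: (1/4)·(58/9) + (1/2)·(28/9) + (1/4)·(31/9) = 145/36.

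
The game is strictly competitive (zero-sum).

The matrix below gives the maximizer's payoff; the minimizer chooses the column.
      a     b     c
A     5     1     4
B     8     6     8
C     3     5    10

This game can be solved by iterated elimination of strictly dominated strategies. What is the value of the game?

6

Column c is strictly dominated by b for the minimizer (1<4, 6<8, 5<10); eliminate c.
Row A is strictly dominated by row B (8>5, 6>1); eliminate A.
Row C is strictly dominated by row B (8>3, 6>5); eliminate C.
Column a is strictly dominated by b for the minimizer (6<8); eliminate a.
Only (B, b) remains, with payoff 6.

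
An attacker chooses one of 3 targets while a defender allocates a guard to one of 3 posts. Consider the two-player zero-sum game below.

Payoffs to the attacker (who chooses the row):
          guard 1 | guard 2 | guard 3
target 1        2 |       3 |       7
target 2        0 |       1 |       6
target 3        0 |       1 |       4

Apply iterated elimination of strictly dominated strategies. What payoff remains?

2

Row target 2 is strictly dominated by row target 1 (2>0, 3>1, 7>6); eliminate target 2.
Column guard 2 is strictly dominated by guard 1 for the defender (2<3, 0<1); eliminate guard 2.
Row target 3 is strictly dominated by row target 1 (2>0, 7>4); eliminate target 3.
Column guard 3 is strictly dominated by guard 1 for the defender (2<7); eliminate guard 3.
Only (target 1, guard 1) remains, with payoff 2.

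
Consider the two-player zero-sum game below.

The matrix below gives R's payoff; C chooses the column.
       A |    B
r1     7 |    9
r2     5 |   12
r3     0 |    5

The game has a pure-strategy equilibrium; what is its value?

7

Row minima: 7, 5, 0 → R's maximin is 7.
Column maxima: 7, 12 → C's minimax is 7.
They coincide at (r1, A), so the value is 7.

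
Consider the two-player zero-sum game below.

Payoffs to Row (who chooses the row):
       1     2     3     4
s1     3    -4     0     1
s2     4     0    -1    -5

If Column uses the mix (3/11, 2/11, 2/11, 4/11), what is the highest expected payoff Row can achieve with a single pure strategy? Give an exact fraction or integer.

5/11

s1: (3)·(3/11) + (-4)·(2/11) + (0)·(2/11) + (1)·(4/11) = 5/11.
s2: (4)·(3/11) + (0)·(2/11) + (-1)·(2/11) + (-5)·(4/11) = -10/11.
The best pure response is s1 with expected payoff 5/11.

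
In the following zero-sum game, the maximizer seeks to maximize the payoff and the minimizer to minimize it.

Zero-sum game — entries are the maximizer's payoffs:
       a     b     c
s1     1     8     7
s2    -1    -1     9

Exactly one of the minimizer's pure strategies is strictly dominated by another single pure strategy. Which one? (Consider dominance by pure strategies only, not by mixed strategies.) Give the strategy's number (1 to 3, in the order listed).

3

The minimizer prefers columns that give the maximizer less. Compare c with a: 1 < 7, -1 < 9.
So a strictly dominates c for the minimizer; c is strictly dominated.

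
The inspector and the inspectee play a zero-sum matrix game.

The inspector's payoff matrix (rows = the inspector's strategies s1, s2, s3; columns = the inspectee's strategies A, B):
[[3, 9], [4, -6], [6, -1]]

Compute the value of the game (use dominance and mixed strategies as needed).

57/13

Row s2 is strictly dominated by row s3, so the inspector never plays it.
The remaining 2×2 game on (s1, s3) × (A, B) has no saddle point. Let the inspector play s1 with probability p; indifference gives 3p + 6(1−p) = 9p − (1−p), so p = 7/13.
Similarly the inspectee's optimal q on A is 10/13, and the value is 3·(10/13) + (9)·(3/13) = 57/13.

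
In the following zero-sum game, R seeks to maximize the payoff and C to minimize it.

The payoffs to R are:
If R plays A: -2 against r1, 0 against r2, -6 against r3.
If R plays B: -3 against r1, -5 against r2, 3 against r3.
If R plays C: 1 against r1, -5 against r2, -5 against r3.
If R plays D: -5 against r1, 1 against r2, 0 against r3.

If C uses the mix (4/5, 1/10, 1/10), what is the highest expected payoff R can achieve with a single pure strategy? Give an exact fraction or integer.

A: (-2)·(4/5) + (0)·(1/10) + (-6)·(1/10) = -11/5.
B: (-3)·(4/5) + (-5)·(1/10) + (3)·(1/10) = -13/5.
C: (1)·(4/5) + (-5)·(1/10) + (-5)·(1/10) = -1/5.
D: (-5)·(4/5) + (1)·(1/10) + (0)·(1/10) = -39/10.
The best pure response is C with expected payoff -1/5.

-1/5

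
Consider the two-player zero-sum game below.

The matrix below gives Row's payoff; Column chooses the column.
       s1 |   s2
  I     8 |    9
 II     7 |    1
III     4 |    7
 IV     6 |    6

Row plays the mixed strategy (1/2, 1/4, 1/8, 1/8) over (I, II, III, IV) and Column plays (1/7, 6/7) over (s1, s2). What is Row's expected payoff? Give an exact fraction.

181/28

Against (1/7, 6/7), each row's expected payoff is I: 62/7; II: 13/7; III: 46/7; IV: 6.
Taking the (1/2, 1/4, 1/8, 1/8)-weighted average: (1/2)·(62/7) + (1/4)·(13/7) + (1/8)·(46/7) + (1/8)·(6) = 181/28.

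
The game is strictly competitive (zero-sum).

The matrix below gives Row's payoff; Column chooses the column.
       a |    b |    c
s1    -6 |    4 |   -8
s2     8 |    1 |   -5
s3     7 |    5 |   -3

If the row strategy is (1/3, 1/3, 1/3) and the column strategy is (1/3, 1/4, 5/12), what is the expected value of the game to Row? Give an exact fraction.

-7/18

Against (1/3, 1/4, 5/12), each row's expected payoff is s1: -13/3; s2: 5/6; s3: 7/3.
Taking the (1/3, 1/3, 1/3)-weighted average: (1/3)·(-13/3) + (1/3)·(5/6) + (1/3)·(7/3) = -7/18.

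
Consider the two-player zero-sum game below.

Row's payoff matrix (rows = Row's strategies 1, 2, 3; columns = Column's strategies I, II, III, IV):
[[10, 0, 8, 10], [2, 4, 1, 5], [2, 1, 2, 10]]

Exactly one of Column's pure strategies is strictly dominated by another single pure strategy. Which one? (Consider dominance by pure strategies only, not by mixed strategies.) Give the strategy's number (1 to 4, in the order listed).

Column prefers columns that give Row less. Compare IV with II: 0 < 10, 4 < 5, 1 < 10.
So II strictly dominates IV for Column; IV is strictly dominated.

4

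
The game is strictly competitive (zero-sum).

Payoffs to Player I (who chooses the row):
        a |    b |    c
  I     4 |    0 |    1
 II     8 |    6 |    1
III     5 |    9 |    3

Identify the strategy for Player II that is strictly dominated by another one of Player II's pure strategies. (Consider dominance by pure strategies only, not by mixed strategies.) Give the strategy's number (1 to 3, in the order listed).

Player II prefers columns that give Player I less. Compare a with c: 1 < 4, 1 < 8, 3 < 5.
So c strictly dominates a for Player II; a is strictly dominated.

1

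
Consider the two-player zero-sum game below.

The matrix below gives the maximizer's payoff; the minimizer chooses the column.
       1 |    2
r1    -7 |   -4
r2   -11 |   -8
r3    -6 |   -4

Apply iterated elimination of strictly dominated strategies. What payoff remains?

Row r2 is strictly dominated by row r1 (-7>-11, -4>-8); eliminate r2.
Column 2 is strictly dominated by 1 for the minimizer (-7<-4, -6<-4); eliminate 2.
Row r1 is strictly dominated by row r3 (-6>-7); eliminate r1.
Only (r3, 1) remains, with payoff -6.

-6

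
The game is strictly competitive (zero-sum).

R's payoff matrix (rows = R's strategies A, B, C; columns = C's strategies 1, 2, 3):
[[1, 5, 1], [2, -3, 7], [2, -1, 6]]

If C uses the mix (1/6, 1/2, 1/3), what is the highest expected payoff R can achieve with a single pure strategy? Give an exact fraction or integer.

A: (1)·(1/6) + (5)·(1/2) + (1)·(1/3) = 3.
B: (2)·(1/6) + (-3)·(1/2) + (7)·(1/3) = 7/6.
C: (2)·(1/6) + (-1)·(1/2) + (6)·(1/3) = 11/6.
The best pure response is A with expected payoff 3.

3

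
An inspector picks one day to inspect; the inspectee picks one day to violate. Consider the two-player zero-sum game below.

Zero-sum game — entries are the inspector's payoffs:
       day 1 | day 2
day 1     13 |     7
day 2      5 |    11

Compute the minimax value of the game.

9

Row minima are 7 and 5, so the inspector's maximin is 7; column maxima are 13 and 11, so the inspectee's minimax is 11. These differ, so the equilibrium is in mixed strategies.
Let the inspector play day 1 with probability p. The inspectee is indifferent when 13p + 5(1−p) = 7p + 11(1−p), giving p = 1/2.
Let the inspectee play day 1 with probability q. The inspector is indifferent when 13q + 7(1−q) = 5q + 11(1−q), giving q = 1/3.
The value is 13·(1/3) + (7)·(2/3) = 9.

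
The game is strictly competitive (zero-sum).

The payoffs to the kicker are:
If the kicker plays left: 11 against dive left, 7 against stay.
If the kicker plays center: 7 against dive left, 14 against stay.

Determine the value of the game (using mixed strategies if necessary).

Row minima are 7 and 7, so the kicker's maximin is 7; column maxima are 11 and 14, so the goalkeeper's minimax is 11. These differ, so the equilibrium is in mixed strategies.
Let the kicker play left with probability p. The goalkeeper is indifferent when 11p + 7(1−p) = 7p + 14(1−p), giving p = 7/11.
Let the goalkeeper play dive left with probability q. The kicker is indifferent when 11q + 7(1−q) = 7q + 14(1−q), giving q = 7/11.
The value is 11·(7/11) + (7)·(4/11) = 105/11.

105/11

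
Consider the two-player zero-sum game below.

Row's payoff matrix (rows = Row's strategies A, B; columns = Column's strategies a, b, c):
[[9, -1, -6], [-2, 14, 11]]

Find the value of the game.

87/28

Column b is strictly dominated by c for Column (it gives Row more in every row).
The remaining 2×2 game on (A, B) × (a, c) has no saddle point. Let Row play A with probability p; indifference gives 9p − 2(1−p) = −6p + 11(1−p), so p = 13/28.
Similarly Column's optimal q on a is 17/28, and the value is 9·(17/28) + (-6)·(11/28) = 87/28.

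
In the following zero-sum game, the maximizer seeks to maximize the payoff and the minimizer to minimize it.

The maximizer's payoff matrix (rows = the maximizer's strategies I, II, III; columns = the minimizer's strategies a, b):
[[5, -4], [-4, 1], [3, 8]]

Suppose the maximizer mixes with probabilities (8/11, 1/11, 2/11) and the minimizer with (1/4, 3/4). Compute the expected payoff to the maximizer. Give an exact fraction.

-3/44

Against (1/4, 3/4), each row's expected payoff is I: -7/4; II: -1/4; III: 27/4.
Taking the (8/11, 1/11, 2/11)-weighted average: (8/11)·(-7/4) + (1/11)·(-1/4) + (2/11)·(27/4) = -3/44.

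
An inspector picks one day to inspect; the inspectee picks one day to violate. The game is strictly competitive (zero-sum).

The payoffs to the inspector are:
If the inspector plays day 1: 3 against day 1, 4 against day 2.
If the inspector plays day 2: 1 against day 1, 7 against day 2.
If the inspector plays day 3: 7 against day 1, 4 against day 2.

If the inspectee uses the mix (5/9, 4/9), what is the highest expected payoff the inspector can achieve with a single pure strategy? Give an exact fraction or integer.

day 1: (3)·(5/9) + (4)·(4/9) = 31/9.
day 2: (1)·(5/9) + (7)·(4/9) = 11/3.
day 3: (7)·(5/9) + (4)·(4/9) = 17/3.
The best pure response is day 3 with expected payoff 17/3.

17/3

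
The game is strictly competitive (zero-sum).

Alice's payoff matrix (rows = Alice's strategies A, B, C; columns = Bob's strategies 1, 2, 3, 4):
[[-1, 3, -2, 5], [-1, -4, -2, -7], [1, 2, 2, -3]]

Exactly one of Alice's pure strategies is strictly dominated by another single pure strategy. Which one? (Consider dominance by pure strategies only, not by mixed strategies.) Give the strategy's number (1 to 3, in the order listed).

2

Compare B with C: 1 > -1, 2 > -4, 2 > -2, -3 > -7.
So C strictly dominates B for Alice; B is strictly dominated.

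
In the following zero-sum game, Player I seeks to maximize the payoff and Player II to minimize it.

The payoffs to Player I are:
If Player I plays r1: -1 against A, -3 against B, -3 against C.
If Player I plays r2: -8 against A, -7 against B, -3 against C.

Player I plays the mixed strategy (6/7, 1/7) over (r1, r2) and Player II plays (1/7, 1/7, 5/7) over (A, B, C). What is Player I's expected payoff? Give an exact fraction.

Against (1/7, 1/7, 5/7), each row's expected payoff is r1: -19/7; r2: -30/7.
Taking the (6/7, 1/7)-weighted average: (6/7)·(-19/7) + (1/7)·(-30/7) = -144/49.

-144/49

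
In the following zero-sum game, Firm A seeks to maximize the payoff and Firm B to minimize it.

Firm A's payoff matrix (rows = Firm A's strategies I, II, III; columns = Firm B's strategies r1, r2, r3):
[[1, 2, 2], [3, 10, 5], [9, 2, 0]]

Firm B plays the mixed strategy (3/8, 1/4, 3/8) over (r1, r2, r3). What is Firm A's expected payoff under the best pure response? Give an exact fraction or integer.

I: (1)·(3/8) + (2)·(1/4) + (2)·(3/8) = 13/8.
II: (3)·(3/8) + (10)·(1/4) + (5)·(3/8) = 11/2.
III: (9)·(3/8) + (2)·(1/4) + (0)·(3/8) = 31/8.
The best pure response is II with expected payoff 11/2.

11/2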